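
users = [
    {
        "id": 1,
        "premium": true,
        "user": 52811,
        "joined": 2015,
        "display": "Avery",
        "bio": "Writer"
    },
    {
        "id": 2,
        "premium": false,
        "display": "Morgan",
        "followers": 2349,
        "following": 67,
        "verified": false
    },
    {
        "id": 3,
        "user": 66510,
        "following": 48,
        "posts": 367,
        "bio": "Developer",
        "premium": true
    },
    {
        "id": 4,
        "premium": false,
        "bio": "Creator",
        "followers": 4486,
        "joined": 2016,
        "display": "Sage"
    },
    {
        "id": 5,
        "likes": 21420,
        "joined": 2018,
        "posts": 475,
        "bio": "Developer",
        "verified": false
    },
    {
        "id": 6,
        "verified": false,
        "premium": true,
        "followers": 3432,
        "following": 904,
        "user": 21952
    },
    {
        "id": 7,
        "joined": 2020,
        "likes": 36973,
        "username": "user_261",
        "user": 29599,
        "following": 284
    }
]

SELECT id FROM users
[1, 2, 3, 4, 5, 6, 7]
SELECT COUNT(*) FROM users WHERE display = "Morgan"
1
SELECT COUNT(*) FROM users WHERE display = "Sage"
1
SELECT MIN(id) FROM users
1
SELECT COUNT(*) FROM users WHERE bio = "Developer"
2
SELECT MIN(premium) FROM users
False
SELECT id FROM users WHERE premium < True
[2, 4]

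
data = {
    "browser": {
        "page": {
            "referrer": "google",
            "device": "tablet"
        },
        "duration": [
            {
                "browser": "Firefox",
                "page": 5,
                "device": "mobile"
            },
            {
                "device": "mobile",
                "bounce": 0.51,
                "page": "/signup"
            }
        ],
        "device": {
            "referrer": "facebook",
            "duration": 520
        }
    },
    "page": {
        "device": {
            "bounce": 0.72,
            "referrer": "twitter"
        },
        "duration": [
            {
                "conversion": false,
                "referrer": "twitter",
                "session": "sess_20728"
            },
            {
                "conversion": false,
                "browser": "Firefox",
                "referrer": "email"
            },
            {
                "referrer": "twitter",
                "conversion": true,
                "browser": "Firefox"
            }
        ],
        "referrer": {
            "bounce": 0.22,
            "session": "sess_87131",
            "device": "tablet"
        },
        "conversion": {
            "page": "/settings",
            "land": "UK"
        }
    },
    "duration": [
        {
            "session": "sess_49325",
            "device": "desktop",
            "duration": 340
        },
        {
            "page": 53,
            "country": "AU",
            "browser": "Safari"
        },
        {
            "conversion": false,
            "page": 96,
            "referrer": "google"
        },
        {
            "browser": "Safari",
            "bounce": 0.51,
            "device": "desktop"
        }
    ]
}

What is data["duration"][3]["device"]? "desktop"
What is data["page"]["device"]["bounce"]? 0.72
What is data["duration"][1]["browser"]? "Safari"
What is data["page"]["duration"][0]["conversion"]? False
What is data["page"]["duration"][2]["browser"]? "Firefox"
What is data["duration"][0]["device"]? "desktop"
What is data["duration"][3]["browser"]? "Safari"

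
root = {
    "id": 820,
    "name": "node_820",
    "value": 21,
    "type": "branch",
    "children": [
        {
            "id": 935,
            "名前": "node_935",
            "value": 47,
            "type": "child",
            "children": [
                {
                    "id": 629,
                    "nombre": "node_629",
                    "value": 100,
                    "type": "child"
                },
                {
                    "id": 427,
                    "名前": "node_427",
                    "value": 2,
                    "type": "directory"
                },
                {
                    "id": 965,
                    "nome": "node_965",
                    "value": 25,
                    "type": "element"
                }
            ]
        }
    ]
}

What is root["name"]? "node_820"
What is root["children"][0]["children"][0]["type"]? "child"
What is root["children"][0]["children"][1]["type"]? "directory"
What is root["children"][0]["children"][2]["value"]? 25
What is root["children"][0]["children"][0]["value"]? 100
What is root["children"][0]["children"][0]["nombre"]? "node_629"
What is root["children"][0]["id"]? 935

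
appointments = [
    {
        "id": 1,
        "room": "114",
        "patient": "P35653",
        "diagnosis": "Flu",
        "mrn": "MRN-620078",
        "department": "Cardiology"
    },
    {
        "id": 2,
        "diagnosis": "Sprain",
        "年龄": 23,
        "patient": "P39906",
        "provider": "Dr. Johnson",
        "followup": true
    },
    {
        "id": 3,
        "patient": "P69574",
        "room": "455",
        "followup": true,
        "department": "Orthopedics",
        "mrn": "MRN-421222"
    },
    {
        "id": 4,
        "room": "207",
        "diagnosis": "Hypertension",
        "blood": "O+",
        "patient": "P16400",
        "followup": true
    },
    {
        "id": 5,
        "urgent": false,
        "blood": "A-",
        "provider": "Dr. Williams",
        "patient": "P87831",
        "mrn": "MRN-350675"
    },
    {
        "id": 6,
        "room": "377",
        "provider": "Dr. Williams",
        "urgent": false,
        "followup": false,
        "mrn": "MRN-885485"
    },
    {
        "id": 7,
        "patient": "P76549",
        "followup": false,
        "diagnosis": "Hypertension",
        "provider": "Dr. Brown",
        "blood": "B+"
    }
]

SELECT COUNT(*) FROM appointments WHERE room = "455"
1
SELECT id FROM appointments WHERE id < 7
[1, 2, 3, 4, 5, 6]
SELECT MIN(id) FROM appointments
1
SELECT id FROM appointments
[1, 2, 3, 4, 5, 6, 7]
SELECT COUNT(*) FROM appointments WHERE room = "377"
1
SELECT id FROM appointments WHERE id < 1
[]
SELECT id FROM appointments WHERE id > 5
[6, 7]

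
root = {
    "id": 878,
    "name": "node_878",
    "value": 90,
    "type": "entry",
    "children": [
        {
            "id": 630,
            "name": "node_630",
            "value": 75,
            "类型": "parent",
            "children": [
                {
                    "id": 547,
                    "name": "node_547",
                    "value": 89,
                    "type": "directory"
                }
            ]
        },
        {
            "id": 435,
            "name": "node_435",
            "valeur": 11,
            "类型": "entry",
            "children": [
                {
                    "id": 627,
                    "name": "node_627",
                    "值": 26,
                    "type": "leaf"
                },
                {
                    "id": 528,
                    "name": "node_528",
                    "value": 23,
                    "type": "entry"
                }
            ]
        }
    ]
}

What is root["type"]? "entry"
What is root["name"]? "node_878"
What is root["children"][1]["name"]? "node_435"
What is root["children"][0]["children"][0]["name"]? "node_547"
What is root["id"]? 878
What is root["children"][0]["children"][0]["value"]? 89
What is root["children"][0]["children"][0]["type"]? "directory"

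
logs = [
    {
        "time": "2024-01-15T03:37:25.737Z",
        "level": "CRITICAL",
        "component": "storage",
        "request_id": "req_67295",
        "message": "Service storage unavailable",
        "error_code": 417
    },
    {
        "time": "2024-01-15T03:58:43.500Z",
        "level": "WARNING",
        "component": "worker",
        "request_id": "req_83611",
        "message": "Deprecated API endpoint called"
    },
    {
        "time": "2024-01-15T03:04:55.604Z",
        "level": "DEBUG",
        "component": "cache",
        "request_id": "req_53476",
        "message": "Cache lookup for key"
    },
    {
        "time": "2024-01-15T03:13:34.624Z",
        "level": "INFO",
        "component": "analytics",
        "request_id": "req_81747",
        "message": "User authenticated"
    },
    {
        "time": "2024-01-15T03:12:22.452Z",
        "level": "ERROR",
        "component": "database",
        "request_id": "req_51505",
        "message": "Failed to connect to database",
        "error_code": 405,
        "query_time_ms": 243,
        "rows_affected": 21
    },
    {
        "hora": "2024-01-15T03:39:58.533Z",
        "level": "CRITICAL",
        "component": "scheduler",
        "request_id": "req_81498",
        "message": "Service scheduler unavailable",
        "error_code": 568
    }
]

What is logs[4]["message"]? "Failed to connect to database"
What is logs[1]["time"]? "2024-01-15T03:58:43.500Z"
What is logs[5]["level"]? "CRITICAL"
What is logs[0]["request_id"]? "req_67295"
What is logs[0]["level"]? "CRITICAL"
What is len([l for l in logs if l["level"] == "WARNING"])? 1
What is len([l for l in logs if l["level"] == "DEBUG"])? 1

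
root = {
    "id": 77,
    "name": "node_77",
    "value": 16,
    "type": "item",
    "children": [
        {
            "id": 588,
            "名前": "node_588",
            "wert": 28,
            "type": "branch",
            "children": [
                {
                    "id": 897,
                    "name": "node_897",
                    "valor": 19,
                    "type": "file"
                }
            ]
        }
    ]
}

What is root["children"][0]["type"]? "branch"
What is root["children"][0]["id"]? 588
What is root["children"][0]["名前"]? "node_588"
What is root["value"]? 16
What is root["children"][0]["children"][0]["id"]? 897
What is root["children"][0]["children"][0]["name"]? "node_897"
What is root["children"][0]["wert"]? 28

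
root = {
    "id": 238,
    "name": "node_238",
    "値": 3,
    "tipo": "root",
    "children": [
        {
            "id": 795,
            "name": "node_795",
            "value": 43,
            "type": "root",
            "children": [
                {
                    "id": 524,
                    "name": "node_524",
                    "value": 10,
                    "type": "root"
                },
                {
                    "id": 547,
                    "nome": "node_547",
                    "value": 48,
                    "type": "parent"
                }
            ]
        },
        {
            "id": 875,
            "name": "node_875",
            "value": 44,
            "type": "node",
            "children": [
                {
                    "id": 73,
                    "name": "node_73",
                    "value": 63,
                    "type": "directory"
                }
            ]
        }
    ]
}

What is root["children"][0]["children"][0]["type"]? "root"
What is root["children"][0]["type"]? "root"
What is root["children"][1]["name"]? "node_875"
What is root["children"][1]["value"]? 44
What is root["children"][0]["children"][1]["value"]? 48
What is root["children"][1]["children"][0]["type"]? "directory"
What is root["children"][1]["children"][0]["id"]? 73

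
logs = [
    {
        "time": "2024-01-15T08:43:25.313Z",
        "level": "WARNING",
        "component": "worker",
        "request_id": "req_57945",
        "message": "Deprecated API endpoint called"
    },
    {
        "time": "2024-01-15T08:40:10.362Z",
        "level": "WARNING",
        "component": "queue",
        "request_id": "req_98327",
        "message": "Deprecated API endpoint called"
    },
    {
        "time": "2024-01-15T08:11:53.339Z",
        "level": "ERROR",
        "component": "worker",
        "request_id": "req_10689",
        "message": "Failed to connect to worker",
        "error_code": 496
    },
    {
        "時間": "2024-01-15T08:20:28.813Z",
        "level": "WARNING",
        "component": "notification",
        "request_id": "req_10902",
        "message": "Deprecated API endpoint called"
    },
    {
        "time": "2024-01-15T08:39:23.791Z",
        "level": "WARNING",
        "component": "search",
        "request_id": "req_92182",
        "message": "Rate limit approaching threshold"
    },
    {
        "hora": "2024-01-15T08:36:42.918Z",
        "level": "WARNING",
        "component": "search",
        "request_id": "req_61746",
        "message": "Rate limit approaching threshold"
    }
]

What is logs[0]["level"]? "WARNING"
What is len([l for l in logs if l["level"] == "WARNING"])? 5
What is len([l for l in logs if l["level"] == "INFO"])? 0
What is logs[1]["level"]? "WARNING"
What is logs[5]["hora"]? "2024-01-15T08:36:42.918Z"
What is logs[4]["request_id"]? "req_92182"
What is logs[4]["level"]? "WARNING"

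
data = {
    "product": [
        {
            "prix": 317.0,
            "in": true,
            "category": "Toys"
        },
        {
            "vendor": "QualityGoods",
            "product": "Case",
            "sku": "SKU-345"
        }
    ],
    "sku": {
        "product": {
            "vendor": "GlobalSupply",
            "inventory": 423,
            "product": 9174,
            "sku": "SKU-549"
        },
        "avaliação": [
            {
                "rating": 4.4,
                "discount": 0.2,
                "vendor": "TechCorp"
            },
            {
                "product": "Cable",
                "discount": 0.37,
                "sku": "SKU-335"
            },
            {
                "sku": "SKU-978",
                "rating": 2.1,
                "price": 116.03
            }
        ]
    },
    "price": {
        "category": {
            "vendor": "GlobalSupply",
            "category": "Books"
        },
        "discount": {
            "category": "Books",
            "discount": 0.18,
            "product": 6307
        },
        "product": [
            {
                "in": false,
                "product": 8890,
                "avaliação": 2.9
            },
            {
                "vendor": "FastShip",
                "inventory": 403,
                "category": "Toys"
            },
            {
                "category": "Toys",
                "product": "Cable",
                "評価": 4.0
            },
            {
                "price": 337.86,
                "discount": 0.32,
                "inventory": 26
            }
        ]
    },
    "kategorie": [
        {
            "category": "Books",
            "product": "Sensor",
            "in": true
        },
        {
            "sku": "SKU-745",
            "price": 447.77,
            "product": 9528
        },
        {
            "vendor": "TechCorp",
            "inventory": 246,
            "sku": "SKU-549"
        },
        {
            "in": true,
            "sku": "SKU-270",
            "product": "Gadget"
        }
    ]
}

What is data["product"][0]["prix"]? 317.0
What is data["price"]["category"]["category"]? "Books"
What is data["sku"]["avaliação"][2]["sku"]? "SKU-978"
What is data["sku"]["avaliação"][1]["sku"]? "SKU-335"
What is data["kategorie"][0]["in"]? True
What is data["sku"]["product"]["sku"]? "SKU-549"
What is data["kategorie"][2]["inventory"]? 246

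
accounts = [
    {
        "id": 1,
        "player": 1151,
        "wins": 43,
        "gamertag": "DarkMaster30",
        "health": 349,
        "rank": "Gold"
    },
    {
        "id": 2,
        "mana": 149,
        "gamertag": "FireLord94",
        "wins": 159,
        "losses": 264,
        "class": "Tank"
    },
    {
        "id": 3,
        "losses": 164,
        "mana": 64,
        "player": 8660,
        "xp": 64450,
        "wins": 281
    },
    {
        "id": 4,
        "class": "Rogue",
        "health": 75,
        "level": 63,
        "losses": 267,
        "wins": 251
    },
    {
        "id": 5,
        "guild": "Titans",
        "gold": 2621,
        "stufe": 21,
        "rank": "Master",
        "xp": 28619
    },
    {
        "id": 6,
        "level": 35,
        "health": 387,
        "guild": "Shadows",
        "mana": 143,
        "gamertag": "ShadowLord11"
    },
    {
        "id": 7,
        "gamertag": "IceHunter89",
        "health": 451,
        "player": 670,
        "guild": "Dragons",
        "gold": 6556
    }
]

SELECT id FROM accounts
[1, 2, 3, 4, 5, 6, 7]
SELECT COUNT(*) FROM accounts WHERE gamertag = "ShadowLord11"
1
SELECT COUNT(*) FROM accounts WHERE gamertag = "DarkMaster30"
1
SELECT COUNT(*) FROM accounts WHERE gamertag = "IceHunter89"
1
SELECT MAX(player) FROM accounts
8660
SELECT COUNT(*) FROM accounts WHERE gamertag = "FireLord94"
1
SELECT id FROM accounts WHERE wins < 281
[1, 2, 4]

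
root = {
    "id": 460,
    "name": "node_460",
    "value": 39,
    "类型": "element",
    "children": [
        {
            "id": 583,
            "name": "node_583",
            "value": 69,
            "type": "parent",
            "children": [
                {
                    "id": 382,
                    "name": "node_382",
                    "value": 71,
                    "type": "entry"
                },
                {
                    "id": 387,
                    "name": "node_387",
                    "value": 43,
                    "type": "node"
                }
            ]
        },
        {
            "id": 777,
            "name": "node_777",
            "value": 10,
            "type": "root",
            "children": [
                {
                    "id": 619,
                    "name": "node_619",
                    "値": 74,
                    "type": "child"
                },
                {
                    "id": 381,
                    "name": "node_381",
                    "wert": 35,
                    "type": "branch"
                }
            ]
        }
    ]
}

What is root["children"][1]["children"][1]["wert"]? 35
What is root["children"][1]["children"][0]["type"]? "child"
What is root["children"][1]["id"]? 777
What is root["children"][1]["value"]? 10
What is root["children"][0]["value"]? 69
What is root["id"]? 460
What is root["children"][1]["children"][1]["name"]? "node_381"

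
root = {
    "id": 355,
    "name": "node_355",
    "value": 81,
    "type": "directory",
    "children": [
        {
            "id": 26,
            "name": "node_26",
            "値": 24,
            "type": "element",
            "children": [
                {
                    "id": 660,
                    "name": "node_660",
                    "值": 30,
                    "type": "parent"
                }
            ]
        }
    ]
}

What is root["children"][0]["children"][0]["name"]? "node_660"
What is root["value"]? 81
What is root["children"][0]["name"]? "node_26"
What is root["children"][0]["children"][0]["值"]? 30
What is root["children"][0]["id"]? 26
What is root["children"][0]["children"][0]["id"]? 660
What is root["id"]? 355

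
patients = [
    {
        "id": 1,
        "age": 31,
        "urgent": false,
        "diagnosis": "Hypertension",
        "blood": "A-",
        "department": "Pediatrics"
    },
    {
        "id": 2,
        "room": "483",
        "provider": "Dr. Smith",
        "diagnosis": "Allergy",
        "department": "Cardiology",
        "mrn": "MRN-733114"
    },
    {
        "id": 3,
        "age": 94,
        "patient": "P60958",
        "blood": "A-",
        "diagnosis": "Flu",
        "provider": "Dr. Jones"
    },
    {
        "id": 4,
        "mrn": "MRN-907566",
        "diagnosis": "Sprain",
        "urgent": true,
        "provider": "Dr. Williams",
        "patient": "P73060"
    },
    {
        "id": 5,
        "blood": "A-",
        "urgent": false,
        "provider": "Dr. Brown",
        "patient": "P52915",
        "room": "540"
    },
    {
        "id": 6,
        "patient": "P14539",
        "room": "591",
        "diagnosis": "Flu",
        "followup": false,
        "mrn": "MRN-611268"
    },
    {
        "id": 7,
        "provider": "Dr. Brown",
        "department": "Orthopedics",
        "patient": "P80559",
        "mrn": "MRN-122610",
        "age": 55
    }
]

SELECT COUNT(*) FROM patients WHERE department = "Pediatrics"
1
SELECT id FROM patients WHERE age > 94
[]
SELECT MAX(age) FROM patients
94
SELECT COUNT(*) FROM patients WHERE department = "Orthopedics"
1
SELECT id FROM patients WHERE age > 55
[3]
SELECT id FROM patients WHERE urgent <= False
[1, 5]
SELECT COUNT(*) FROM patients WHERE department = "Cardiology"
1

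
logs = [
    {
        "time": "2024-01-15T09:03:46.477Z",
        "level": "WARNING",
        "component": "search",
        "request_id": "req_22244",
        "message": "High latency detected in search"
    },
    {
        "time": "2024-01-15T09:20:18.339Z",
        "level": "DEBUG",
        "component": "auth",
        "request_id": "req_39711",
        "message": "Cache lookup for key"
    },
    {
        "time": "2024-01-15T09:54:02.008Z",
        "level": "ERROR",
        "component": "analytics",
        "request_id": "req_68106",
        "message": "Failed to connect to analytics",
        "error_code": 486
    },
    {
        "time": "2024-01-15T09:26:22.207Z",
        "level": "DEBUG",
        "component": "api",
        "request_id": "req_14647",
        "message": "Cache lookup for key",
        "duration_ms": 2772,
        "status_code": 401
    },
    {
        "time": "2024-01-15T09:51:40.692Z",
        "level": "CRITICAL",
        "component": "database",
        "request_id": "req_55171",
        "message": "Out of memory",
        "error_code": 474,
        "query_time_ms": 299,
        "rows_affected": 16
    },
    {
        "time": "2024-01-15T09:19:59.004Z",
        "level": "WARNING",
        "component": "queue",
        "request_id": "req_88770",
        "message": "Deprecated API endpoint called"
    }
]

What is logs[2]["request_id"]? "req_68106"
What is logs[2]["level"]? "ERROR"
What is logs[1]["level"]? "DEBUG"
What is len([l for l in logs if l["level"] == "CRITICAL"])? 1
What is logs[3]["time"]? "2024-01-15T09:26:22.207Z"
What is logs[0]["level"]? "WARNING"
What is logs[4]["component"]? "database"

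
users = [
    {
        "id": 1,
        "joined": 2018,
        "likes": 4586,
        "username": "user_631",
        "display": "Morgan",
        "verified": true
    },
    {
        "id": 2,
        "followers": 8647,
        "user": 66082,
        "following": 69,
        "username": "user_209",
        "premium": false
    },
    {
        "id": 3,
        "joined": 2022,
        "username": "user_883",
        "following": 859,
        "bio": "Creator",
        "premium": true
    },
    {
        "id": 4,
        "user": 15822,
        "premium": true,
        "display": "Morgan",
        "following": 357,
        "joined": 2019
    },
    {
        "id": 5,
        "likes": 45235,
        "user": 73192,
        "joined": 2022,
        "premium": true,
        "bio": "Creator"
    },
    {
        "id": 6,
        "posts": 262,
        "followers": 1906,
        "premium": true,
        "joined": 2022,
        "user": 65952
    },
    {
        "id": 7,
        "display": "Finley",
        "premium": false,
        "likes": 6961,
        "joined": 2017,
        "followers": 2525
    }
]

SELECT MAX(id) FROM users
7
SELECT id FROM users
[1, 2, 3, 4, 5, 6, 7]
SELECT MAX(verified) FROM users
True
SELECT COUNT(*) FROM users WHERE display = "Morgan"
2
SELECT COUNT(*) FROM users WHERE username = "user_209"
1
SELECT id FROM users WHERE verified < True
[]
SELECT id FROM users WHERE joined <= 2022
[1, 3, 4, 5, 6, 7]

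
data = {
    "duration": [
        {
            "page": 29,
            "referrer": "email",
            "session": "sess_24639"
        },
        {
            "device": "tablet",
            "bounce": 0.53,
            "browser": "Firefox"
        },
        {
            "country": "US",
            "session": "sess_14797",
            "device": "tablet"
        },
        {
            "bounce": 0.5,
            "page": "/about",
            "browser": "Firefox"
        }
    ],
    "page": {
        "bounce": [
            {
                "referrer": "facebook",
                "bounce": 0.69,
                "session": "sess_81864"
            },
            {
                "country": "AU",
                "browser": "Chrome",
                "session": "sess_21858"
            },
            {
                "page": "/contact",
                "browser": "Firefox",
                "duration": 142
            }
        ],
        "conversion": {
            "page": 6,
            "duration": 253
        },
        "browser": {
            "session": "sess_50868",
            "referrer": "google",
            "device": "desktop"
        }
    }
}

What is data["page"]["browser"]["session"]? "sess_50868"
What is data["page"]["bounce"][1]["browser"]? "Chrome"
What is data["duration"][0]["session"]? "sess_24639"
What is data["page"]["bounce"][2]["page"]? "/contact"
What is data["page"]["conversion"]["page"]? 6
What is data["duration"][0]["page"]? 29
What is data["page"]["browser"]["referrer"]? "google"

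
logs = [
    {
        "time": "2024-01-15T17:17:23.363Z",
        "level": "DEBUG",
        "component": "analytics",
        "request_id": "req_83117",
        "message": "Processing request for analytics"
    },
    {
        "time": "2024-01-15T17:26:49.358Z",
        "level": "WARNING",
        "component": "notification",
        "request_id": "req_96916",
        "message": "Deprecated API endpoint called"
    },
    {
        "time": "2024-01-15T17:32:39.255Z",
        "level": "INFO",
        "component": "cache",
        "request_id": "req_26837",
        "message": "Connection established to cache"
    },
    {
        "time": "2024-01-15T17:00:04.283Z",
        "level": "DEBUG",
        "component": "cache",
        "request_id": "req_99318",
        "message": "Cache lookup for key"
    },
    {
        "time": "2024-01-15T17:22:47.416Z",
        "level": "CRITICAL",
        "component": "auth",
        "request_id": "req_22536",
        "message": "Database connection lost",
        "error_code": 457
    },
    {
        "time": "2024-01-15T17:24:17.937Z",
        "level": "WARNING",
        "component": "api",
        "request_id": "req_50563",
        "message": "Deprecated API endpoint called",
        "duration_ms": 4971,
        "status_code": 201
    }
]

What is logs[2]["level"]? "INFO"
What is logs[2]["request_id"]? "req_26837"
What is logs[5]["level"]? "WARNING"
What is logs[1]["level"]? "WARNING"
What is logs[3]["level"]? "DEBUG"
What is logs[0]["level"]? "DEBUG"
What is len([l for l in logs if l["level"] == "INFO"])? 1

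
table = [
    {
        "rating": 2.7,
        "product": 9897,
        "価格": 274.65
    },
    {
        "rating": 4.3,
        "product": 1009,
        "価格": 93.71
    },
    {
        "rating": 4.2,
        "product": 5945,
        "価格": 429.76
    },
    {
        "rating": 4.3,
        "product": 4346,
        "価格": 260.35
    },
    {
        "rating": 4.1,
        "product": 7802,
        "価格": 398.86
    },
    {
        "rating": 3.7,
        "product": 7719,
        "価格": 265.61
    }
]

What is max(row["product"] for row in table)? 9897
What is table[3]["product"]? 4346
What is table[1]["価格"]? 93.71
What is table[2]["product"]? 5945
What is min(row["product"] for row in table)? 1009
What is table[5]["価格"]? 265.61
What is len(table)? 6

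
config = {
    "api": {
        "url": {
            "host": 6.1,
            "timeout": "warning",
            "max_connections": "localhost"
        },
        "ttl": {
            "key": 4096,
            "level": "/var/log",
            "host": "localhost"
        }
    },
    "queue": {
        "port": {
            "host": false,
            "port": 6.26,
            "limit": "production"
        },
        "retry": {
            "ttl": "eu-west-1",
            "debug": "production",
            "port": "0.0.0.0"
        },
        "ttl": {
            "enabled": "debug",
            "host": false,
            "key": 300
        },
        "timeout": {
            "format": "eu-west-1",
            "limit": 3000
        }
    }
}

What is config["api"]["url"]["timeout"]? "warning"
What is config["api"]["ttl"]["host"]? "localhost"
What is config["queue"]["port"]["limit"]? "production"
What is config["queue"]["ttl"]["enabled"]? "debug"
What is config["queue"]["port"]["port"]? 6.26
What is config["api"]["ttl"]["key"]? 4096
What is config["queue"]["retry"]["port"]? "0.0.0.0"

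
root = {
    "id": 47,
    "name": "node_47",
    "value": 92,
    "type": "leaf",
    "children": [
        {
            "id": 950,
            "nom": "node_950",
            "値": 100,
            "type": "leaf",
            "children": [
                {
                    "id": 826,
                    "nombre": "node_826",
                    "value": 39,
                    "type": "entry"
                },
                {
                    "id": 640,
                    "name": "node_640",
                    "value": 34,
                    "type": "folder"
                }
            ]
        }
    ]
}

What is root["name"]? "node_47"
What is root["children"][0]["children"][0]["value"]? 39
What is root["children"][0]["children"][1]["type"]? "folder"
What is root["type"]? "leaf"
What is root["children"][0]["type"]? "leaf"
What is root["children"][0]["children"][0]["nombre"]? "node_826"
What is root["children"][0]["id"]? 950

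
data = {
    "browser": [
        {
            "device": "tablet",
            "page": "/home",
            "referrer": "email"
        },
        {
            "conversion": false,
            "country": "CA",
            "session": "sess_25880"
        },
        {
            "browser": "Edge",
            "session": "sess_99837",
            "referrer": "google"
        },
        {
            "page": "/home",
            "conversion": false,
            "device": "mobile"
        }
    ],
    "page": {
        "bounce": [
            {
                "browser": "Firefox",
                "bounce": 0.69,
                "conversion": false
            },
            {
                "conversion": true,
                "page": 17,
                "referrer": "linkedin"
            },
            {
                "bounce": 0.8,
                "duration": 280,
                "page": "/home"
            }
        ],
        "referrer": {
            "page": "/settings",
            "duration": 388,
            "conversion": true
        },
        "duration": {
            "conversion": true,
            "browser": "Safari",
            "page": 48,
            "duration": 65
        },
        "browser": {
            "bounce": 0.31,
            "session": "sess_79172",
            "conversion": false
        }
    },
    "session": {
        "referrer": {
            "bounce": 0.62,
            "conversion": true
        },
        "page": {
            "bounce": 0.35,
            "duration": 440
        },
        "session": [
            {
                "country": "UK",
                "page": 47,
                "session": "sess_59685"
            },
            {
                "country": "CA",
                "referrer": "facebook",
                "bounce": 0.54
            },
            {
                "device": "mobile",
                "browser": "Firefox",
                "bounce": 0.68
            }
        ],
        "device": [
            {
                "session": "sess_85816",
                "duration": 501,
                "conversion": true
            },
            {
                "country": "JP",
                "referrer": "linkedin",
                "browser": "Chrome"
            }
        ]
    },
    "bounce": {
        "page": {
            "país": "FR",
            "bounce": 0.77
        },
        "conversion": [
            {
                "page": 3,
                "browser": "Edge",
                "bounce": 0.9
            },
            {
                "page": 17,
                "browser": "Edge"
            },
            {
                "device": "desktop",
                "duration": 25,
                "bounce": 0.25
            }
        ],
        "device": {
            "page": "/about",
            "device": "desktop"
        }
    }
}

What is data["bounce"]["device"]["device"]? "desktop"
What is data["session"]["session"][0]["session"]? "sess_59685"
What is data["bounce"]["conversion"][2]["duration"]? 25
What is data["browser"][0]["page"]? "/home"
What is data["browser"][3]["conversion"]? False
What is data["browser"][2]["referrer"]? "google"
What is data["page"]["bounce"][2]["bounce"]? 0.8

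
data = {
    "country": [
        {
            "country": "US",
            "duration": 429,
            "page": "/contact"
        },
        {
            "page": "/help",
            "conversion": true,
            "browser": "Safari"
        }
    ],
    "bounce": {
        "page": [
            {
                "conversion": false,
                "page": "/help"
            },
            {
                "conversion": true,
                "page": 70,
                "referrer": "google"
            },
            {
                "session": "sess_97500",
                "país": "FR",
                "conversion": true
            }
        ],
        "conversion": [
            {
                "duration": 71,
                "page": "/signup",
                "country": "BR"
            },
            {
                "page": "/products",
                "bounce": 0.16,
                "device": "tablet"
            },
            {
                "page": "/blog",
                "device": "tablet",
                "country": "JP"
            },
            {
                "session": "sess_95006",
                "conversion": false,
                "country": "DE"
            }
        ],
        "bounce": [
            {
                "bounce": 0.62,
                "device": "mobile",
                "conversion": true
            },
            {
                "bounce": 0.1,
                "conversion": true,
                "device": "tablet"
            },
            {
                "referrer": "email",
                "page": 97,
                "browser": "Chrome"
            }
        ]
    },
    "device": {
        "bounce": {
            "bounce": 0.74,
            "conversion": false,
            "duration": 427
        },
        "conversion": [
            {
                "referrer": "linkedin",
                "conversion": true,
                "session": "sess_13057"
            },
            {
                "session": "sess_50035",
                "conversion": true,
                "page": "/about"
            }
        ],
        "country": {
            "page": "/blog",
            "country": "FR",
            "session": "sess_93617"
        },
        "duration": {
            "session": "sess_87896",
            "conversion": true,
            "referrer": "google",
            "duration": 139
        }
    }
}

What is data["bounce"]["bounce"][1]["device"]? "tablet"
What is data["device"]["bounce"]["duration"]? 427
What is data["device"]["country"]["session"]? "sess_93617"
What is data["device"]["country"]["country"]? "FR"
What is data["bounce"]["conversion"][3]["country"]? "DE"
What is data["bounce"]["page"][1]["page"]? 70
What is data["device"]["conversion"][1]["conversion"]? True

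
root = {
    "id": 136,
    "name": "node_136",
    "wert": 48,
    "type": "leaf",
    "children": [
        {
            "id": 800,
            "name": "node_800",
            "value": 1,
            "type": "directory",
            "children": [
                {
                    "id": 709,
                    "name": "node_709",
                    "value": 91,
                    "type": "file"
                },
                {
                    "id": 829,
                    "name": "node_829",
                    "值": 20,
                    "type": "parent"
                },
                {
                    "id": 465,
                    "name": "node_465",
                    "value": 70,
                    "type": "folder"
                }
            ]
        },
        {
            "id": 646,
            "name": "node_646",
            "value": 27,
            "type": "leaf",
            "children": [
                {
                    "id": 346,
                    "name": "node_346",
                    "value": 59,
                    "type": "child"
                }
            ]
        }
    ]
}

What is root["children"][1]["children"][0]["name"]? "node_346"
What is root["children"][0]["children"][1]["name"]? "node_829"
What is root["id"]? 136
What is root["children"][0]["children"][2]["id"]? 465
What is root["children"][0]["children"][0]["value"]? 91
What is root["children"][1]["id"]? 646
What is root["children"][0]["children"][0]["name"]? "node_709"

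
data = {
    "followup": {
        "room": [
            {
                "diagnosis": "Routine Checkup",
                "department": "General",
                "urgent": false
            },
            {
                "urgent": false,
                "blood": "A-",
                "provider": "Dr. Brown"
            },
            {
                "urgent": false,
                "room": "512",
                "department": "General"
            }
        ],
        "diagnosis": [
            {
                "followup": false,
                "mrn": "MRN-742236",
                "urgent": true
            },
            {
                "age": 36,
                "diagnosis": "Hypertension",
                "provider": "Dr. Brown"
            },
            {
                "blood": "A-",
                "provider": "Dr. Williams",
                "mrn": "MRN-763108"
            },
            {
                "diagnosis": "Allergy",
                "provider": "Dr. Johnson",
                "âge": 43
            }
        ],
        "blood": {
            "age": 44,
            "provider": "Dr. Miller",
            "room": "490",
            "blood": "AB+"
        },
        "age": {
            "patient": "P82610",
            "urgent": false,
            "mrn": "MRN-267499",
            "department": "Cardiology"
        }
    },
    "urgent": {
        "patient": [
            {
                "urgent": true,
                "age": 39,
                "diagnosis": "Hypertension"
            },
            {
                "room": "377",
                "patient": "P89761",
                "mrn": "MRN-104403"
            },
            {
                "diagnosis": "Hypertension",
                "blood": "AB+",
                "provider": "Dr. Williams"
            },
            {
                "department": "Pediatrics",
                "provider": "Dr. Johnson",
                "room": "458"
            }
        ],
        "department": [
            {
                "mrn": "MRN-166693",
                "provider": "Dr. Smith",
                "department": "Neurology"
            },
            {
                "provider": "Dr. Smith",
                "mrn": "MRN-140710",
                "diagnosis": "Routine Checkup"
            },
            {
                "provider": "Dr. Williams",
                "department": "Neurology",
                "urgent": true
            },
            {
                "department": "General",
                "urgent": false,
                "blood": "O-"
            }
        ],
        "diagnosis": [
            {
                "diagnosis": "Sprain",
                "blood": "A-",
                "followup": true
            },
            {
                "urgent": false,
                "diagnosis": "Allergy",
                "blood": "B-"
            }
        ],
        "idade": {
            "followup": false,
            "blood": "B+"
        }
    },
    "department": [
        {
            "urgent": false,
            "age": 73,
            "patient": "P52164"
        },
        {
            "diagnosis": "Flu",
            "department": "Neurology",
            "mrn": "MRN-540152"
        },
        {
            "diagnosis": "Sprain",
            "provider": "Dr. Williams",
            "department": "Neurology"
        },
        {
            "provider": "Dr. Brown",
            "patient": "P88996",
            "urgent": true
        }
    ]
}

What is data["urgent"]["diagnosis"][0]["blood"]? "A-"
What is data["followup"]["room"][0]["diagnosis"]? "Routine Checkup"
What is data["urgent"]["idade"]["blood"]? "B+"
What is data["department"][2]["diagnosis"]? "Sprain"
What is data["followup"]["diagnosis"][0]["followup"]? False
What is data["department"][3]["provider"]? "Dr. Brown"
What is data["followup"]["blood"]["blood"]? "AB+"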